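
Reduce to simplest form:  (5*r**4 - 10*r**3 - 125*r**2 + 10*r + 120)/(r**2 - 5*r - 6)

5*r**2 + 15*r - 20

Factor: 5*r**4 - 10*r**3 - 125*r**2 + 10*r + 120 = 5*(r - 1)*(r - 6)*(r + 4)*(r + 1);  r**2 - 5*r - 6 = (r - 6)*(r + 1)
Cancel the common factors (r - 6), (r + 1).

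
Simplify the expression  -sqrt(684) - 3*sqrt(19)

-9*sqrt(19)

sqrt(684) = 6*sqrt(19); 3*sqrt(19) = 3*sqrt(19)
Combine: (-6 - 3)·sqrt(19) = -9*sqrt(19)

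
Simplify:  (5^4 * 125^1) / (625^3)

5^(-5)

5^4 = 5^4; 125^1 = 5^3; 625^3 = 5^12
Combine exponents: 5^(-5)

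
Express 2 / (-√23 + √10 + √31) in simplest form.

Group as (√10 + √31) - √23; multiply by (√10 + √31) + √23, then rationalise the remaining surd.

(-9*√23 + √31 + 22*√10 + √7130)/229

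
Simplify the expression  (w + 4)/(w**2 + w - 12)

1/(w - 3)

Factor: w**2 + w - 12 = (w - 3)*(w + 4)
Cancel the common factor (w + 4).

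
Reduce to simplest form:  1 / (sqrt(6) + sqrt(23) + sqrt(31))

(-sqrt(4278) - sqrt(31) + 7*sqrt(23) + 24*sqrt(6))/274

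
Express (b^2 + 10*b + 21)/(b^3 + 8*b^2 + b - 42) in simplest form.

Factor: b^2 + 10*b + 21 = (b + 7)*(b + 3);  b^3 + 8*b^2 + b - 42 = (b + 3)*(b + 7)*(b - 2)
Cancel the common factors (b + 7), (b + 3).

1/(b - 2)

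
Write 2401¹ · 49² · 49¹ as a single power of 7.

2401¹ = 7^4; 49² = 7^4; 49¹ = 7^2
Combine exponents: 7^10

7^10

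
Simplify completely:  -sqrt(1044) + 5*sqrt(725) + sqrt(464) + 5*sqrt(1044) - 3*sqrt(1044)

35*sqrt(29)

sqrt(1044) = 6*sqrt(29); 5*sqrt(725) = 25*sqrt(29); sqrt(464) = 4*sqrt(29); 5*sqrt(1044) = 30*sqrt(29); 3*sqrt(1044) = 18*sqrt(29)
Combine: (-6 + 25 + 4 + 30 - 18)·sqrt(29) = 35*sqrt(29)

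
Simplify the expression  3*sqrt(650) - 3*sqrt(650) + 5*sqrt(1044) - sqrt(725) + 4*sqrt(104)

3*sqrt(650) = 15*sqrt(26); 3*sqrt(650) = 15*sqrt(26); 5*sqrt(1044) = 30*sqrt(29); sqrt(725) = 5*sqrt(29); 4*sqrt(104) = 8*sqrt(26)

8*sqrt(26) + 25*sqrt(29)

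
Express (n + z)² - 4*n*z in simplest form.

(n - z)²

Expanding gives n² - 2*n*z + z², a perfect square.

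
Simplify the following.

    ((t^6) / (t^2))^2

t^8

Inside the bracket: t^4
Raise to the power 2: t^8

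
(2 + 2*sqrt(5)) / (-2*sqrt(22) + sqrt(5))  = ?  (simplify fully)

(-4*sqrt(110) - 4*sqrt(22) - 10 - 2*sqrt(5))/83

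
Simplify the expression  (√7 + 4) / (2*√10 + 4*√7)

Multiply numerator and denominator by -2*√10 + 4*√7.
Denominator becomes 72; numerator becomes -8*√10 - 2*√70 + 28 + 16*√7.

(-4*√10 - √70 + 14 + 8*√7)/36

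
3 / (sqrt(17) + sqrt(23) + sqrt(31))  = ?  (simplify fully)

(-6*sqrt(12121) + 27*sqrt(31) + 75*sqrt(23) + 111*sqrt(17))/1483

Group as (sqrt(17) + sqrt(23)) + sqrt(31); multiply by (sqrt(17) + sqrt(23)) - sqrt(31), then rationalise the remaining surd.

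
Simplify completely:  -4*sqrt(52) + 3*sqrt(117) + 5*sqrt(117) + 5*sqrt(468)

4*sqrt(52) = 8*sqrt(13); 3*sqrt(117) = 9*sqrt(13); 5*sqrt(117) = 15*sqrt(13); 5*sqrt(468) = 30*sqrt(13)
Combine: (-8 + 9 + 15 + 30)·sqrt(13) = 46*sqrt(13)

46*sqrt(13)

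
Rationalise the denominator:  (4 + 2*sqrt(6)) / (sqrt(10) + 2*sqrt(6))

(-2*sqrt(15) - 2*sqrt(10) + 4*sqrt(6) + 12)/7

Multiply numerator and denominator by -sqrt(10) + 2*sqrt(6).
Denominator becomes 14; numerator becomes -4*sqrt(15) - 4*sqrt(10) + 8*sqrt(6) + 24.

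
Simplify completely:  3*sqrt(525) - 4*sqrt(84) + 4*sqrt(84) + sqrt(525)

3*sqrt(525) = 15*sqrt(21); 4*sqrt(84) = 8*sqrt(21); 4*sqrt(84) = 8*sqrt(21); sqrt(525) = 5*sqrt(21)
Combine: (15 - 8 + 8 + 5)·sqrt(21) = 20*sqrt(21)

20*sqrt(21)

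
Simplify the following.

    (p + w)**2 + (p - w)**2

Binomially expand both and collect terms in p, w.

2*p**2 + 2*w**2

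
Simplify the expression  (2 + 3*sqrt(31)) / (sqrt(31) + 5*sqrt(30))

Multiply numerator and denominator by -5*sqrt(30) + sqrt(31).
Denominator becomes -719; numerator becomes -15*sqrt(930) - 10*sqrt(30) + 2*sqrt(31) + 93.

(-93 - 2*sqrt(31) + 10*sqrt(30) + 15*sqrt(930))/719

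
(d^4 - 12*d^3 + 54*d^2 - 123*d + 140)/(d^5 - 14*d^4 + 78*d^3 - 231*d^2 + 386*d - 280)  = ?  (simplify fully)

1/(d - 2)

Factor: d^4 - 12*d^3 + 54*d^2 - 123*d + 140 = (d - 5)*(d - 4)*(d^2 - 3*d + 7);  d^5 - 14*d^4 + 78*d^3 - 231*d^2 + 386*d - 280 = (d - 5)*(d^2 - 3*d + 7)*(d - 4)*(d - 2)
Cancel the common factors (d^2 - 3*d + 7), (d - 5), (d - 4).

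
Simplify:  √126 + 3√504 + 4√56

√126 = 3*√14; 3√504 = 18*√14; 4√56 = 8*√14
Combine: (3 + 18 + 8)·√14 = 29*√14

29*√14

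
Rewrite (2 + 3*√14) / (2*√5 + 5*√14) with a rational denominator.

(-3*√70 - 2*√5 + 5*√14 + 105)/165

Multiply numerator and denominator by -2*√5 + 5*√14.
Denominator becomes 330; numerator becomes -6*√70 - 4*√5 + 10*√14 + 210.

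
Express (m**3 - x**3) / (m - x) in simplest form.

m**3 - x**3 = (m - x)(m**2 + m*x + x**2).

m**2 + m*x + x**2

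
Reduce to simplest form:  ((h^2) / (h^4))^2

h^(-4)

Inside the bracket: (h^-2)
Raise to the power 2: (h^-4)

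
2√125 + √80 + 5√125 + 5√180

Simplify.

2√125 = 10*√5; √80 = 4*√5; 5√125 = 25*√5; 5√180 = 30*√5
Combine: (10 + 4 + 25 + 30)·√5 = 69*√5

69*√5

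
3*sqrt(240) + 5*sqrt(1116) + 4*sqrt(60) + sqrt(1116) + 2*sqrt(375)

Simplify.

30*sqrt(15) + 36*sqrt(31)

3*sqrt(240) = 12*sqrt(15); 5*sqrt(1116) = 30*sqrt(31); 4*sqrt(60) = 8*sqrt(15); sqrt(1116) = 6*sqrt(31); 2*sqrt(375) = 10*sqrt(15)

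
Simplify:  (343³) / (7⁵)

7^4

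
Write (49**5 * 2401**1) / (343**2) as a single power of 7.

7**8

49**5 = 7**10; 2401**1 = 7**4; 343**2 = 7**6
Combine exponents: 7**8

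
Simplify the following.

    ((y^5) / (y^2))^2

y^6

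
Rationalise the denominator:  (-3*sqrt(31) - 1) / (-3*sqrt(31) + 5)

Multiply numerator and denominator by 5 + 3*sqrt(31).
Denominator becomes -254; numerator becomes -284 - 18*sqrt(31).

(9*sqrt(31) + 142)/127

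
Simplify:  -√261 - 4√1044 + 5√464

-7*√29

√261 = 3*√29; 4√1044 = 24*√29; 5√464 = 20*√29
Combine: (-3 - 24 + 20)·√29 = -7*√29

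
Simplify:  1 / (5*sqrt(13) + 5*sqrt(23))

(-sqrt(13) + sqrt(23))/50

Multiply numerator and denominator by -5*sqrt(13) + 5*sqrt(23).
Denominator becomes 250; numerator becomes -5*sqrt(13) + 5*sqrt(23).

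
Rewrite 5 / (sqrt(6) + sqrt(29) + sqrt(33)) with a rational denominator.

Group as (sqrt(6) + sqrt(29)) + sqrt(33); multiply by (sqrt(6) + sqrt(29)) - sqrt(33), then rationalise the remaining surd.

(-15*sqrt(638) + 5*sqrt(33) + 25*sqrt(29) + 140*sqrt(6))/346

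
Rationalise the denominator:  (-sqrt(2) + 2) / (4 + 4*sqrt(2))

Multiply numerator and denominator by -4*sqrt(2) + 4.
Denominator becomes -16; numerator becomes -12*sqrt(2) + 16.

(-4 + 3*sqrt(2))/4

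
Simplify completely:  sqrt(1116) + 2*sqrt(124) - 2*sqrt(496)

2*sqrt(31)

sqrt(1116) = 6*sqrt(31); 2*sqrt(124) = 4*sqrt(31); 2*sqrt(496) = 8*sqrt(31)
Combine: (6 + 4 - 8)·sqrt(31) = 2*sqrt(31)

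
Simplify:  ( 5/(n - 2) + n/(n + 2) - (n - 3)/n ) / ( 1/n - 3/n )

Numerator: 5/(n - 2) + n/(n + 2) - (n - 3)/n = (6*n² + 14*n - 12)/(n³ - 4*n)
Denominator: 1/n - 3/n = -2/n
Divide: ((6*n² + 14*n - 12)/(n³ - 4*n)) · (-n/2) = (-3*n² - 7*n + 6)/(n² - 4)

(-3*n² - 7*n + 6)/(n² - 4)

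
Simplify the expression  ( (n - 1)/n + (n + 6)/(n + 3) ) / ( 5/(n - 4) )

Numerator: (n - 1)/n + (n + 6)/(n + 3) = (2*n^2 + 8*n - 3)/(n^2 + 3*n)
Denominator: 5/(n - 4) = 5/(n - 4)
Divide: ((2*n^2 + 8*n - 3)/(n^2 + 3*n)) · (n/5 - 4/5) = (2*n^3 - 35*n + 12)/(5*n^2 + 15*n)

(2*n^3 - 35*n + 12)/(5*n^2 + 15*n)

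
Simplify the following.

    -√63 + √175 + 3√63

11*√7

√63 = 3*√7; √175 = 5*√7; 3√63 = 9*√7
Combine: (-3 + 5 + 9)·√7 = 11*√7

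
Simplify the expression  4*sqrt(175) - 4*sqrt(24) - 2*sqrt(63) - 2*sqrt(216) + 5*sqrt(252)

4*sqrt(175) = 20*sqrt(7); 4*sqrt(24) = 8*sqrt(6); 2*sqrt(63) = 6*sqrt(7); 2*sqrt(216) = 12*sqrt(6); 5*sqrt(252) = 30*sqrt(7)

-20*sqrt(6) + 44*sqrt(7)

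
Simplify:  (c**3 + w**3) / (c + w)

Factor as (a+b)(a**2-ab+b**2) with a=c, b=w.

c**2 - c*w + w**2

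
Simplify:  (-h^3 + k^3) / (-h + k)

h^2 + h*k + k^2

k^3 - h^3 = (-h + k)(h^2 + h*k + k^2).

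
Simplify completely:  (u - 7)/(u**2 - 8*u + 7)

1/(u - 1)

Factor: u**2 - 8*u + 7 = (u - 7)*(u - 1)
Cancel the common factor (u - 7).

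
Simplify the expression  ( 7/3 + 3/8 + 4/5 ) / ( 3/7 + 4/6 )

Numerator: 7/3 + 3/8 + 4/5 = 421/120
Denominator: 3/7 + 4/6 = 23/21
Divide: (421/120) · (21/23) = 2947/920

2947/920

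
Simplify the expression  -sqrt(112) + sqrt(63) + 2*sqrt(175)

sqrt(112) = 4*sqrt(7); sqrt(63) = 3*sqrt(7); 2*sqrt(175) = 10*sqrt(7)
Combine: (-4 + 3 + 10)·sqrt(7) = 9*sqrt(7)

9*sqrt(7)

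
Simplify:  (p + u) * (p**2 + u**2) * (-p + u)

-p**4 + u**4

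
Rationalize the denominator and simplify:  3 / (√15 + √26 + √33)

Group as (√15 + √33) + √26; multiply by (√15 + √33) - √26, then rationalise the remaining surd.

(-9*√1430 + 12*√33 + 33*√26 + 66*√15)/748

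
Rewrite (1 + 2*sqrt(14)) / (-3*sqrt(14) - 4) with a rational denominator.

(-16 + sqrt(14))/22

Multiply numerator and denominator by -4 + 3*sqrt(14).
Denominator becomes -110; numerator becomes -5*sqrt(14) + 80.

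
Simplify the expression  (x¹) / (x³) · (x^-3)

x^(-5)

Quotient: (x^-2)
Multiply by (x^-3): add exponents.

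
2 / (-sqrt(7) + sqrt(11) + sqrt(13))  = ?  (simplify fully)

(-34*sqrt(7) + 10*sqrt(13) + 18*sqrt(11) + 4*sqrt(1001))/283

Group as (sqrt(11) + sqrt(13)) - sqrt(7); multiply by (sqrt(11) + sqrt(13)) + sqrt(7), then rationalise the remaining surd.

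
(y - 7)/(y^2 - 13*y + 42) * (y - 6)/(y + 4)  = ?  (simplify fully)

Factor: y^2 - 13*y + 42 = (y - 6)*(y - 7)
Cancel the common factors (y - 7), (y - 6).

1/(y + 4)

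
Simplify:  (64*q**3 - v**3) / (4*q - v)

16*q**2 + 4*q*v + v**2

Factor as (a-b)(a**2+ab+b**2) with a=(4*q), b=v.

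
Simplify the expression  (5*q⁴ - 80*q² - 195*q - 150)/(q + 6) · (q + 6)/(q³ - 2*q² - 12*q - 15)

5*q + 10

Factor: 5*q⁴ - 80*q² - 195*q - 150 = 5·(q - 5)·(q + 2)·(q² + 3*q + 3);  q³ - 2*q² - 12*q - 15 = (q² + 3*q + 3)·(q - 5)
Cancel the common factors (q² + 3*q + 3), (q - 5), (q + 6).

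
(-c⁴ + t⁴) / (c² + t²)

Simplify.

-c⁴ + t⁴ factors as (-c + t)*(c + t)*(c² + t²).

-c² + t²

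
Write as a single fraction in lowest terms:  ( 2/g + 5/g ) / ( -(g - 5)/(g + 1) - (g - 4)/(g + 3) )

(-7*g² - 28*g - 21)/(2*g³ - 5*g² - 19*g)

Numerator: 2/g + 5/g = 7/g
Denominator: -(g - 5)/(g + 1) - (g - 4)/(g + 3) = (-2*g² + 5*g + 19)/(g² + 4*g + 3)
Divide: (7/g) · ((g² + 4*g + 3)/(-2*g² + 5*g + 19)) = (-7*g² - 28*g - 21)/(2*g³ - 5*g² - 19*g)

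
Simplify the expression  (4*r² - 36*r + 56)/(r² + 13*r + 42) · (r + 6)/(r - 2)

(4*r - 28)/(r + 7)

Factor: 4*r² - 36*r + 56 = 4·(r - 2)·(r - 7);  r² + 13*r + 42 = (r + 7)·(r + 6)
Cancel the common factors (r - 2), (r + 6).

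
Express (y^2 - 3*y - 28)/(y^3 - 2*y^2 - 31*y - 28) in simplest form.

1/(y + 1)

Factor: y^2 - 3*y - 28 = (y + 4)*(y - 7);  y^3 - 2*y^2 - 31*y - 28 = (y - 7)*(y + 4)*(y + 1)
Cancel the common factors (y - 7), (y + 4).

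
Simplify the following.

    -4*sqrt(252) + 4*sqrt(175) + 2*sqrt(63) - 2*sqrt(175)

-8*sqrt(7)

4*sqrt(252) = 24*sqrt(7); 4*sqrt(175) = 20*sqrt(7); 2*sqrt(63) = 6*sqrt(7); 2*sqrt(175) = 10*sqrt(7)
Combine: (-24 + 20 + 6 - 10)·sqrt(7) = -8*sqrt(7)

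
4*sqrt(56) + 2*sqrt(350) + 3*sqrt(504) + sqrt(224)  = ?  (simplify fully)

4*sqrt(56) = 8*sqrt(14); 2*sqrt(350) = 10*sqrt(14); 3*sqrt(504) = 18*sqrt(14); sqrt(224) = 4*sqrt(14)
Combine: (8 + 10 + 18 + 4)·sqrt(14) = 40*sqrt(14)

40*sqrt(14)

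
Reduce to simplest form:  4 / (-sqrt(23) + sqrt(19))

-sqrt(23) - sqrt(19)

Multiply numerator and denominator by sqrt(19) + sqrt(23).
Denominator becomes -4; numerator becomes 4*sqrt(19) + 4*sqrt(23).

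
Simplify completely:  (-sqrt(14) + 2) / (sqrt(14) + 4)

Multiply numerator and denominator by -sqrt(14) + 4.
Denominator becomes 2; numerator becomes -6*sqrt(14) + 22.

-3*sqrt(14) + 11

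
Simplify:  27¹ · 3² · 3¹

3^6

27¹ = 3^3; 3² = 3^2; 3¹ = 3^1
Combine exponents: 3^6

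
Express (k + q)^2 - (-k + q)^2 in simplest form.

4*k*q

Only the odd-power cross terms survive.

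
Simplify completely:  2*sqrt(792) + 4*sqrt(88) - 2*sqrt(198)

14*sqrt(22)

2*sqrt(792) = 12*sqrt(22); 4*sqrt(88) = 8*sqrt(22); 2*sqrt(198) = 6*sqrt(22)
Combine: (12 + 8 - 6)·sqrt(22) = 14*sqrt(22)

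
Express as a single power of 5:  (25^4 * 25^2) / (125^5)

25^4 = 5^8; 25^2 = 5^4; 125^5 = 5^15
Combine exponents: 5^(-3)

5^(-3)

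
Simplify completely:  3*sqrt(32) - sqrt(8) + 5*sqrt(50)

3*sqrt(32) = 12*sqrt(2); sqrt(8) = 2*sqrt(2); 5*sqrt(50) = 25*sqrt(2)
Combine: (12 - 2 + 25)·sqrt(2) = 35*sqrt(2)

35*sqrt(2)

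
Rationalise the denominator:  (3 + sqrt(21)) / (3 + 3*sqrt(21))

(sqrt(21) + 9)/30

Multiply numerator and denominator by -3*sqrt(21) + 3.
Denominator becomes -180; numerator becomes -54 - 6*sqrt(21).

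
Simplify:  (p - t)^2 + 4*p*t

Expand the square and combine the 4*p*t term.

(p + t)^2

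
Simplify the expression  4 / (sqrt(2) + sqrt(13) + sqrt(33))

(-22*sqrt(13) - 44*sqrt(2) + 2*sqrt(858) + 18*sqrt(33))/55

Group as (sqrt(2) + sqrt(13)) + sqrt(33); multiply by (sqrt(2) + sqrt(13)) - sqrt(33), then rationalise the remaining surd.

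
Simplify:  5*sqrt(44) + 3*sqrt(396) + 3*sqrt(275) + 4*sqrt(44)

51*sqrt(11)

5*sqrt(44) = 10*sqrt(11); 3*sqrt(396) = 18*sqrt(11); 3*sqrt(275) = 15*sqrt(11); 4*sqrt(44) = 8*sqrt(11)
Combine: (10 + 18 + 15 + 8)·sqrt(11) = 51*sqrt(11)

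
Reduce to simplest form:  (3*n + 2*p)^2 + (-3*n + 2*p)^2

Binomially expand both and collect terms in (2*p), (3*n).

18*n^2 + 8*p^2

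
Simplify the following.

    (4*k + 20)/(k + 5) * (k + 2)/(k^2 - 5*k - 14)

4/(k - 7)

Factor: 4*k + 20 = 4*(k + 5);  k^2 - 5*k - 14 = (k - 7)*(k + 2)
Cancel the common factors (k + 5), (k + 2).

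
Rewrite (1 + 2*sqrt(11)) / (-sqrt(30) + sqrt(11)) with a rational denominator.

Multiply numerator and denominator by sqrt(11) + sqrt(30).
Denominator becomes -19; numerator becomes sqrt(11) + sqrt(30) + 22 + 2*sqrt(330).

(-2*sqrt(330) - 22 - sqrt(30) - sqrt(11))/19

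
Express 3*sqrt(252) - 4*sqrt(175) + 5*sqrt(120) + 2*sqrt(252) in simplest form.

10*sqrt(7) + 10*sqrt(30)

3*sqrt(252) = 18*sqrt(7); 4*sqrt(175) = 20*sqrt(7); 5*sqrt(120) = 10*sqrt(30); 2*sqrt(252) = 12*sqrt(7)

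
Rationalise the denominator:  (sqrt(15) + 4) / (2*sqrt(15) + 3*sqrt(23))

(-8*sqrt(15) - 30 + 3*sqrt(345) + 12*sqrt(23))/147

Multiply numerator and denominator by -3*sqrt(23) + 2*sqrt(15).
Denominator becomes -147; numerator becomes -12*sqrt(23) - 3*sqrt(345) + 30 + 8*sqrt(15).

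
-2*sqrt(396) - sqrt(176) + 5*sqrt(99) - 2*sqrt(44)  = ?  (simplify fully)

2*sqrt(396) = 12*sqrt(11); sqrt(176) = 4*sqrt(11); 5*sqrt(99) = 15*sqrt(11); 2*sqrt(44) = 4*sqrt(11)
Combine: (-12 - 4 + 15 - 4)·sqrt(11) = -5*sqrt(11)

-5*sqrt(11)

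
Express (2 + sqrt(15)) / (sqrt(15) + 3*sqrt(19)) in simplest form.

Multiply numerator and denominator by -3*sqrt(19) + sqrt(15).
Denominator becomes -156; numerator becomes -3*sqrt(285) - 6*sqrt(19) + 2*sqrt(15) + 15.

(-15 - 2*sqrt(15) + 6*sqrt(19) + 3*sqrt(285))/156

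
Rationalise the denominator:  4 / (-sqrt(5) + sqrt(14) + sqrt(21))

(-30*sqrt(5) - 2*sqrt(21) + 12*sqrt(14) + 14*sqrt(30))/69

Group as (sqrt(14) + sqrt(21)) - sqrt(5); multiply by (sqrt(14) + sqrt(21)) + sqrt(5), then rationalise the remaining surd.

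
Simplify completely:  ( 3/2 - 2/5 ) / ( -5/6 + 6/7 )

231/5

Numerator: 3/2 - 2/5 = 11/10
Denominator: -5/6 + 6/7 = 1/42
Divide: (11/10) · (42) = 231/5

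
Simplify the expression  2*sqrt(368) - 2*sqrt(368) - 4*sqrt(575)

2*sqrt(368) = 8*sqrt(23); 2*sqrt(368) = 8*sqrt(23); 4*sqrt(575) = 20*sqrt(23)
Combine: (8 - 8 - 20)·sqrt(23) = -20*sqrt(23)

-20*sqrt(23)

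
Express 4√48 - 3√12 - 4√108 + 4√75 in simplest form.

6*√3

4√48 = 16*√3; 3√12 = 6*√3; 4√108 = 24*√3; 4√75 = 20*√3
Combine: (16 - 6 - 24 + 20)·√3 = 6*√3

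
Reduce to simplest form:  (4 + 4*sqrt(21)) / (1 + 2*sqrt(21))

Multiply numerator and denominator by -2*sqrt(21) + 1.
Denominator becomes -83; numerator becomes -164 - 4*sqrt(21).

(4*sqrt(21) + 164)/83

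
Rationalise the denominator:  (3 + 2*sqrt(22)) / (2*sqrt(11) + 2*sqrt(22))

(-22*sqrt(2) - 3*sqrt(11) + 3*sqrt(22) + 44)/22

Multiply numerator and denominator by -2*sqrt(11) + 2*sqrt(22).
Denominator becomes 44; numerator becomes -44*sqrt(2) - 6*sqrt(11) + 6*sqrt(22) + 88.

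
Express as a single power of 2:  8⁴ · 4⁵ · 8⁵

2^37

8⁴ = 2^12; 4⁵ = 2^10; 8⁵ = 2^15
Combine exponents: 2^37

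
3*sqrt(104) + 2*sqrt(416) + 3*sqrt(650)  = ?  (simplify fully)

3*sqrt(104) = 6*sqrt(26); 2*sqrt(416) = 8*sqrt(26); 3*sqrt(650) = 15*sqrt(26)
Combine: (6 + 8 + 15)·sqrt(26) = 29*sqrt(26)

29*sqrt(26)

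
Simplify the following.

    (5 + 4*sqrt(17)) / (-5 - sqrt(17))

(-15*sqrt(17) + 43)/8

Multiply numerator and denominator by -5 + sqrt(17).
Denominator becomes 8; numerator becomes -15*sqrt(17) + 43.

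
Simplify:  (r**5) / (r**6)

1/r

Quotient: (r**-1)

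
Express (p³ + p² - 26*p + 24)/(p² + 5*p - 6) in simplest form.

Factor: p³ + p² - 26*p + 24 = (p + 6)·(p - 4)·(p - 1);  p² + 5*p - 6 = (p - 1)·(p + 6)
Cancel the common factors (p + 6), (p - 1).

p - 4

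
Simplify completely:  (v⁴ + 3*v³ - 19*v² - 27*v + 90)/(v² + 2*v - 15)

Factor: v⁴ + 3*v³ - 19*v² - 27*v + 90 = (v - 2)·(v + 5)·(v + 3)·(v - 3);  v² + 2*v - 15 = (v + 5)·(v - 3)
Cancel the common factors (v + 5), (v - 3).

v² + v - 6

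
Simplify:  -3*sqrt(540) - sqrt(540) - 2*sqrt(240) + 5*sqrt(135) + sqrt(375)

-12*sqrt(15)

3*sqrt(540) = 18*sqrt(15); sqrt(540) = 6*sqrt(15); 2*sqrt(240) = 8*sqrt(15); 5*sqrt(135) = 15*sqrt(15); sqrt(375) = 5*sqrt(15)
Combine: (-18 - 6 - 8 + 15 + 5)·sqrt(15) = -12*sqrt(15)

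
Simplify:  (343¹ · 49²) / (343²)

343¹ = 7^3; 49² = 7^4; 343² = 7^6
Combine exponents: 7^1

7^1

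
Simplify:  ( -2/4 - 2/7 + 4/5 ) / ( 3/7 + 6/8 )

Numerator: -2/4 - 2/7 + 4/5 = 1/70
Denominator: 3/7 + 6/8 = 33/28
Divide: (1/70) · (28/33) = 2/165

2/165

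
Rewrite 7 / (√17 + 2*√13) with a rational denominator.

Multiply numerator and denominator by -2*√13 + √17.
Denominator becomes -35; numerator becomes -14*√13 + 7*√17.

(-√17 + 2*√13)/5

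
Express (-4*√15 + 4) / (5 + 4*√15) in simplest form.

(-260 + 36*√15)/215

Multiply numerator and denominator by -4*√15 + 5.
Denominator becomes -215; numerator becomes -36*√15 + 260.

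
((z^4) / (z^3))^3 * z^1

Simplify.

z^4

Inside the bracket: z^1
Raise to the power 3: z^3
Multiply by z^1: add exponents.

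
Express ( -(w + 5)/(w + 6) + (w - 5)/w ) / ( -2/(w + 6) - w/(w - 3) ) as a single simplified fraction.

(4*w^2 + 18*w - 90)/(w^3 + 8*w^2 - 6*w)

Numerator: -(w + 5)/(w + 6) + (w - 5)/w = (-4*w - 30)/(w^2 + 6*w)
Denominator: -2/(w + 6) - w/(w - 3) = (-w^2 - 8*w + 6)/(w^2 + 3*w - 18)
Divide: ((-4*w - 30)/(w^2 + 6*w)) · ((w^2 + 3*w - 18)/(-w^2 - 8*w + 6)) = (4*w^2 + 18*w - 90)/(w^3 + 8*w^2 - 6*w)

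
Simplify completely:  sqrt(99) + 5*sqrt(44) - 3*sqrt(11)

10*sqrt(11)

sqrt(99) = 3*sqrt(11); 5*sqrt(44) = 10*sqrt(11); 3*sqrt(11) = 3*sqrt(11)
Combine: (3 + 10 - 3)·sqrt(11) = 10*sqrt(11)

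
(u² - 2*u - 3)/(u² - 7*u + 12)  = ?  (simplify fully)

(u + 1)/(u - 4)

Factor: u² - 2*u - 3 = (u + 1)·(u - 3);  u² - 7*u + 12 = (u - 3)·(u - 4)
Cancel the common factor (u - 3).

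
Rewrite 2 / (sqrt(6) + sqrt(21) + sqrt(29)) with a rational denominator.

Group as (sqrt(6) + sqrt(29)) + sqrt(21); multiply by (sqrt(6) + sqrt(29)) - sqrt(21), then rationalise the remaining surd.

(-3*sqrt(406) - sqrt(29) + 7*sqrt(21) + 22*sqrt(6))/125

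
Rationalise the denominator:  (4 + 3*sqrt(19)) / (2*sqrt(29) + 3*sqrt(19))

Multiply numerator and denominator by -2*sqrt(29) + 3*sqrt(19).
Denominator becomes 55; numerator becomes -6*sqrt(551) - 8*sqrt(29) + 12*sqrt(19) + 171.

(-6*sqrt(551) - 8*sqrt(29) + 12*sqrt(19) + 171)/55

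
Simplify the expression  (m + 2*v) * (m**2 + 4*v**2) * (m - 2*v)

m**4 - 16*v**4

Telescope via difference of squares: (m+(2*v))(m-(2*v)) = m**2 - 4*v**2, then repeat with the next factor.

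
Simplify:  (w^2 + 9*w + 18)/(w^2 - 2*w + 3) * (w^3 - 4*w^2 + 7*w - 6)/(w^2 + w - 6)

w + 6

Factor: w^2 + 9*w + 18 = (w + 3)*(w + 6);  w^3 - 4*w^2 + 7*w - 6 = (w - 2)*(w^2 - 2*w + 3);  w^2 + w - 6 = (w - 2)*(w + 3)
Cancel the common factors (w^2 - 2*w + 3), (w + 3), (w - 2).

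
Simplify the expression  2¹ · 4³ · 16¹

2¹ = 2^1; 4³ = 2^6; 16¹ = 2^4
Combine exponents: 2^11

2^11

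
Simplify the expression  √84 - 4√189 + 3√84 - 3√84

√84 = 2*√21; 4√189 = 12*√21; 3√84 = 6*√21; 3√84 = 6*√21
Combine: (2 - 12 + 6 - 6)·√21 = -10*√21

-10*√21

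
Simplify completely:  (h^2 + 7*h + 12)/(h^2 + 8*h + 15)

Factor: h^2 + 7*h + 12 = (h + 3)*(h + 4);  h^2 + 8*h + 15 = (h + 5)*(h + 3)
Cancel the common factor (h + 3).

(h + 4)/(h + 5)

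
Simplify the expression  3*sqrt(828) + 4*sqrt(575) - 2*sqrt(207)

3*sqrt(828) = 18*sqrt(23); 4*sqrt(575) = 20*sqrt(23); 2*sqrt(207) = 6*sqrt(23)
Combine: (18 + 20 - 6)·sqrt(23) = 32*sqrt(23)

32*sqrt(23)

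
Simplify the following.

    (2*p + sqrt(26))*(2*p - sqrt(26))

4*p**2 - 26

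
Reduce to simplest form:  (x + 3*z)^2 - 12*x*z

(x - 3*z)^2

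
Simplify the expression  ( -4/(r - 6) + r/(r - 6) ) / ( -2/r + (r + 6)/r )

(r^2 - 4*r)/(r^2 - 2*r - 24)

Numerator: -4/(r - 6) + r/(r - 6) = (r - 4)/(r - 6)
Denominator: -2/r + (r + 6)/r = (r + 4)/r
Divide: ((r - 4)/(r - 6)) · (r/(r + 4)) = (r^2 - 4*r)/(r^2 - 2*r - 24)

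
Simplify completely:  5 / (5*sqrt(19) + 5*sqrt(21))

(-sqrt(19) + sqrt(21))/2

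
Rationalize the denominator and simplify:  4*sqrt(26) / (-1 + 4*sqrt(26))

Multiply numerator and denominator by -4*sqrt(26) - 1.
Denominator becomes -415; numerator becomes -416 - 4*sqrt(26).

(4*sqrt(26) + 416)/415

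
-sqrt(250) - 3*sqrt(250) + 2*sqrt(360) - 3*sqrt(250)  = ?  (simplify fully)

sqrt(250) = 5*sqrt(10); 3*sqrt(250) = 15*sqrt(10); 2*sqrt(360) = 12*sqrt(10); 3*sqrt(250) = 15*sqrt(10)
Combine: (-5 - 15 + 12 - 15)·sqrt(10) = -23*sqrt(10)

-23*sqrt(10)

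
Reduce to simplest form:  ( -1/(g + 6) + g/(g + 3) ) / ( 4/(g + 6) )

(g^2 + 5*g - 3)/(4*g + 12)

Numerator: -1/(g + 6) + g/(g + 3) = (g^2 + 5*g - 3)/(g^2 + 9*g + 18)
Denominator: 4/(g + 6) = 4/(g + 6)
Divide: ((g^2 + 5*g - 3)/(g^2 + 9*g + 18)) · (g/4 + 3/2) = (g^2 + 5*g - 3)/(4*g + 12)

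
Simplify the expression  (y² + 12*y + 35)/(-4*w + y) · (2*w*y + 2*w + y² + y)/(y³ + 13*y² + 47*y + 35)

Factor: y² + 12*y + 35 = (y + 7)·(y + 5);  2*w*y + 2*w + y² + y = (2*w + y)·(y + 1);  y³ + 13*y² + 47*y + 35 = (y + 5)·(y + 7)·(y + 1)
Cancel the common factors (y + 5), (y + 7), (y + 1).

(2*w + y)/(-4*w + y)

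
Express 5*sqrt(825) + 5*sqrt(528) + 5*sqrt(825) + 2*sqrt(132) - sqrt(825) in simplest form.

69*sqrt(33)

5*sqrt(825) = 25*sqrt(33); 5*sqrt(528) = 20*sqrt(33); 5*sqrt(825) = 25*sqrt(33); 2*sqrt(132) = 4*sqrt(33); sqrt(825) = 5*sqrt(33)
Combine: (25 + 20 + 25 + 4 - 5)·sqrt(33) = 69*sqrt(33)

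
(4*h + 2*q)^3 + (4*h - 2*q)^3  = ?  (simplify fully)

128*h^3 + 96*h*q^2

Binomially expand both and collect terms in (4*h), (2*q).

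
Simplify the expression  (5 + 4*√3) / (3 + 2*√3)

(-2*√3 + 9)/3

Multiply numerator and denominator by -2*√3 + 3.
Denominator becomes -3; numerator becomes -9 + 2*√3.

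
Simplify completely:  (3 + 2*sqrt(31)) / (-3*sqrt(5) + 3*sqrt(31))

(3*sqrt(5) + 3*sqrt(31) + 2*sqrt(155) + 62)/78

Multiply numerator and denominator by 3*sqrt(5) + 3*sqrt(31).
Denominator becomes 234; numerator becomes 9*sqrt(5) + 9*sqrt(31) + 6*sqrt(155) + 186.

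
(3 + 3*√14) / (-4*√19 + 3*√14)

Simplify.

(-12*√266 - 126 - 12*√19 - 9*√14)/178

Multiply numerator and denominator by 3*√14 + 4*√19.
Denominator becomes -178; numerator becomes 9*√14 + 12*√19 + 126 + 12*√266.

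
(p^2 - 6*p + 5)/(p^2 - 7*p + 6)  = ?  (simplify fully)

Factor: p^2 - 6*p + 5 = (p - 5)*(p - 1);  p^2 - 7*p + 6 = (p - 6)*(p - 1)
Cancel the common factor (p - 1).

(p - 5)/(p - 6)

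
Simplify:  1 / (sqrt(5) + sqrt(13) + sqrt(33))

Group as (sqrt(13) + sqrt(33)) + sqrt(5); multiply by (sqrt(13) + sqrt(33)) - sqrt(5), then rationalise the remaining surd.

(-2*sqrt(2145) - 15*sqrt(33) + 25*sqrt(13) + 41*sqrt(5))/35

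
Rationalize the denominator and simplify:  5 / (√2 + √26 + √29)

(-20*√377 - 5*√29 + 25*√26 + 265*√2)/207

Group as (√2 + √26) + √29; multiply by (√2 + √26) - √29, then rationalise the remaining surd.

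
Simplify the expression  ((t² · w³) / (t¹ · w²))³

t³*w³

Inside the bracket: t¹ · w¹
Raise to the power 3: t³ · w³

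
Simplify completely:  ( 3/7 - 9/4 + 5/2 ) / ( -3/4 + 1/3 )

-57/35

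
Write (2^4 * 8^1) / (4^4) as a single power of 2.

2^4 = 2^4; 8^1 = 2^3; 4^4 = 2^8
Combine exponents: 2^(-1)

2^(-1)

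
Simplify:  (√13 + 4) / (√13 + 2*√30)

Multiply numerator and denominator by -2*√30 + √13.
Denominator becomes -107; numerator becomes -8*√30 - 2*√390 + 13 + 4*√13.

(-4*√13 - 13 + 2*√390 + 8*√30)/107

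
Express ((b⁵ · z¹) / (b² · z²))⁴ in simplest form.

Inside the bracket: b³ · (z^-1)
Raise to the power 4: b^12 · (z^-4)

b^12/z⁴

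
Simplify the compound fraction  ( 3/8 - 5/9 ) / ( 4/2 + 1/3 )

-13/168

Numerator: 3/8 - 5/9 = -13/72
Denominator: 4/2 + 1/3 = 7/3
Divide: (-13/72) · (3/7) = -13/168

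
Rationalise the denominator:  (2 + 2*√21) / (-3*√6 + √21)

Multiply numerator and denominator by √21 + 3*√6.
Denominator becomes -33; numerator becomes 2*√21 + 6*√6 + 42 + 18*√14.

(-18*√14 - 42 - 6*√6 - 2*√21)/33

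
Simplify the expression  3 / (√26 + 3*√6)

(-3*√26 + 9*√6)/28

Multiply numerator and denominator by -3*√6 + √26.
Denominator becomes -28; numerator becomes -9*√6 + 3*√26.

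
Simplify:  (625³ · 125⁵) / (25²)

625³ = 5^12; 125⁵ = 5^15; 25² = 5^4
Combine exponents: 5^23

5^23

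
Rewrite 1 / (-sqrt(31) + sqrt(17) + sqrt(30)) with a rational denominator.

(-8*sqrt(31) + 9*sqrt(30) + 22*sqrt(17) + sqrt(15810))/892

Group as (sqrt(17) + sqrt(30)) - sqrt(31); multiply by (sqrt(17) + sqrt(30)) + sqrt(31), then rationalise the remaining surd.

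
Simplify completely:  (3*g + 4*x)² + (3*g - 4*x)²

18*g² + 32*x²

Binomially expand both and collect terms in (3*g), (4*x).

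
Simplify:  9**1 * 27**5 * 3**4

3**21

9**1 = 3**2; 27**5 = 3**15; 3**4 = 3**4
Combine exponents: 3**21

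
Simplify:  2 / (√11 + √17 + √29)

(-4*√5423 - 2*√29 + 46*√17 + 70*√11)/747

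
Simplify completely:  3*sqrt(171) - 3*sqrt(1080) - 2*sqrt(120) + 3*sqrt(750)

3*sqrt(171) = 9*sqrt(19); 3*sqrt(1080) = 18*sqrt(30); 2*sqrt(120) = 4*sqrt(30); 3*sqrt(750) = 15*sqrt(30)

-7*sqrt(30) + 9*sqrt(19)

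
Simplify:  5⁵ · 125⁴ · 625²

5^25

5⁵ = 5^5; 125⁴ = 5^12; 625² = 5^8
Combine exponents: 5^25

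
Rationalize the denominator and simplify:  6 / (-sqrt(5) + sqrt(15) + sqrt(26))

(-18*sqrt(5) - 3*sqrt(26) + 8*sqrt(15) + 5*sqrt(78))/22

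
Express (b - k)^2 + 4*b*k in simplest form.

After expansion: b^2 + 2*b*k + k^2 — a perfect-square trinomial.

(b + k)^2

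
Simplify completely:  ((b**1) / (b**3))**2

b**(-4)

Inside the bracket: (b**-2)
Raise to the power 2: (b**-4)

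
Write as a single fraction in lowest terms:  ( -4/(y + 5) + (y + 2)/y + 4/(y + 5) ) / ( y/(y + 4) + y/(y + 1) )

Numerator: -4/(y + 5) + (y + 2)/y + 4/(y + 5) = (y + 2)/y
Denominator: y/(y + 4) + y/(y + 1) = (2*y**2 + 5*y)/(y**2 + 5*y + 4)
Divide: ((y + 2)/y) · ((y**2 + 5*y + 4)/(2*y**2 + 5*y)) = (y**3 + 7*y**2 + 14*y + 8)/(2*y**3 + 5*y**2)

(y**3 + 7*y**2 + 14*y + 8)/(2*y**3 + 5*y**2)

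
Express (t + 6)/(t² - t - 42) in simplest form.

Factor: t² - t - 42 = (t + 6)·(t - 7)
Cancel the common factor (t + 6).

1/(t - 7)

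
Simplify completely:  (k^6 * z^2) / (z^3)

Quotient: k^6 * (z^-1)

k^6/z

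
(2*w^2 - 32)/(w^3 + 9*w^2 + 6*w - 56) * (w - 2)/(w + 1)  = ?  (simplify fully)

Factor: 2*w^2 - 32 = 2*(w - 4)*(w + 4);  w^3 + 9*w^2 + 6*w - 56 = (w + 4)*(w - 2)*(w + 7)
Cancel the common factors (w - 2), (w + 4).

(2*w - 8)/(w^2 + 8*w + 7)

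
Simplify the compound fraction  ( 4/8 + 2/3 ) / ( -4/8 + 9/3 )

7/15

Numerator: 4/8 + 2/3 = 7/6
Denominator: -4/8 + 9/3 = 5/2
Divide: (7/6) · (2/5) = 7/15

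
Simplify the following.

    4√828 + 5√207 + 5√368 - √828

53*√23

4√828 = 24*√23; 5√207 = 15*√23; 5√368 = 20*√23; √828 = 6*√23
Combine: (24 + 15 + 20 - 6)·√23 = 53*√23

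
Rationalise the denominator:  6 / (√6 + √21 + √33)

(-√462 - √33 + 3*√21 + 8*√6)/13

Group as (√6 + √33) + √21; multiply by (√6 + √33) - √21, then rationalise the remaining surd.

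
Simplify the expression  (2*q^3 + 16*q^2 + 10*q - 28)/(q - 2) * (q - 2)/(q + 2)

2*q^2 + 12*q - 14

Factor: 2*q^3 + 16*q^2 + 10*q - 28 = 2*(q - 1)*(q + 7)*(q + 2)
Cancel the common factors (q + 2), (q - 2).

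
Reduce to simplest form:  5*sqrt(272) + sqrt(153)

23*sqrt(17)

5*sqrt(272) = 20*sqrt(17); sqrt(153) = 3*sqrt(17)
Combine: (20 + 3)·sqrt(17) = 23*sqrt(17)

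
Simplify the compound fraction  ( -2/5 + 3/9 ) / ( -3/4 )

Numerator: -2/5 + 3/9 = -1/15
Denominator: -3/4 = -3/4
Divide: (-1/15) · (-4/3) = 4/45

4/45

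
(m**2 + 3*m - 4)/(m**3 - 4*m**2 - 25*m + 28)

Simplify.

Factor: m**2 + 3*m - 4 = (m - 1)*(m + 4);  m**3 - 4*m**2 - 25*m + 28 = (m - 7)*(m + 4)*(m - 1)
Cancel the common factors (m + 4), (m - 1).

1/(m - 7)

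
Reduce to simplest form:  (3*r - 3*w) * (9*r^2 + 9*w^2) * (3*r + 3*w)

81*r^4 - 81*w^4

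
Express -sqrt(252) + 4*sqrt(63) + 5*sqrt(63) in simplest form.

21*sqrt(7)

sqrt(252) = 6*sqrt(7); 4*sqrt(63) = 12*sqrt(7); 5*sqrt(63) = 15*sqrt(7)
Combine: (-6 + 12 + 15)·sqrt(7) = 21*sqrt(7)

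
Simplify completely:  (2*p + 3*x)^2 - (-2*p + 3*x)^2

Binomially expand both and collect terms in (3*x), (2*p).

24*p*x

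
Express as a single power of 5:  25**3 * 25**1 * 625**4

5**24

25**3 = 5**6; 25**1 = 5**2; 625**4 = 5**16
Combine exponents: 5**24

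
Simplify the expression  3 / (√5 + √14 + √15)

(-5*√42 + 2*√15 + 3*√14 + 12*√5)/44

Group as (√5 + √14) + √15; multiply by (√5 + √14) - √15, then rationalise the remaining surd.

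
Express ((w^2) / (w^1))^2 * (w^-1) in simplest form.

w

Inside the bracket: w^1
Raise to the power 2: w^2
Multiply by (w^-1): add exponents.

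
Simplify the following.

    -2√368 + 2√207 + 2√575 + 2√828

2√368 = 8*√23; 2√207 = 6*√23; 2√575 = 10*√23; 2√828 = 12*√23
Combine: (-8 + 6 + 10 + 12)·√23 = 20*√23

20*√23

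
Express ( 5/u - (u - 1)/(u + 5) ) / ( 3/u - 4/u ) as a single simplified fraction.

Numerator: 5/u - (u - 1)/(u + 5) = (-u^2 + 6*u + 25)/(u^2 + 5*u)
Denominator: 3/u - 4/u = -1/u
Divide: ((-u^2 + 6*u + 25)/(u^2 + 5*u)) · (-u) = (u^2 - 6*u - 25)/(u + 5)

(u^2 - 6*u - 25)/(u + 5)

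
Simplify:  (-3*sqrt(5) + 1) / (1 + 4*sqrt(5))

Multiply numerator and denominator by -4*sqrt(5) + 1.
Denominator becomes -79; numerator becomes -7*sqrt(5) + 61.

(-61 + 7*sqrt(5))/79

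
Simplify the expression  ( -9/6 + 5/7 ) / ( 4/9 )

Numerator: -9/6 + 5/7 = -11/14
Denominator: 4/9 = 4/9
Divide: (-11/14) · (9/4) = -99/56

-99/56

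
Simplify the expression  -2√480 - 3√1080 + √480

-22*√30

2√480 = 8*√30; 3√1080 = 18*√30; √480 = 4*√30
Combine: (-8 - 18 + 4)·√30 = -22*√30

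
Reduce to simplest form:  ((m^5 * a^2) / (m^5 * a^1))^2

Inside the bracket: a^1
Raise to the power 2: a^2

a^2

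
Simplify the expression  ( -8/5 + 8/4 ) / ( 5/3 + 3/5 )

3/17

Numerator: -8/5 + 8/4 = 2/5
Denominator: 5/3 + 3/5 = 34/15
Divide: (2/5) · (15/34) = 3/17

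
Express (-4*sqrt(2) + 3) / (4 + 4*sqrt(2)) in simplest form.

Multiply numerator and denominator by -4*sqrt(2) + 4.
Denominator becomes -16; numerator becomes -28*sqrt(2) + 44.

(-11 + 7*sqrt(2))/4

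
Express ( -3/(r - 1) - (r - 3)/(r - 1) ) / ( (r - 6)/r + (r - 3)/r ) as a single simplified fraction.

-r^2/(2*r^2 - 11*r + 9)

Numerator: -3/(r - 1) - (r - 3)/(r - 1) = -r/(r - 1)
Denominator: (r - 6)/r + (r - 3)/r = (2*r - 9)/r
Divide: (-r/(r - 1)) · (r/(2*r - 9)) = -r^2/(2*r^2 - 11*r + 9)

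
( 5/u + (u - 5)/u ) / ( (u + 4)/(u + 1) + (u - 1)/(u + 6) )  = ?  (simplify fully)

(u² + 7*u + 6)/(2*u² + 10*u + 23)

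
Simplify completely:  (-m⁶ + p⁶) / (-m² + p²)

m⁴ + m²*p² + p⁴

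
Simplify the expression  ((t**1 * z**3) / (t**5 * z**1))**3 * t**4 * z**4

Inside the bracket: (t**-4) * z**2
Raise to the power 3: (t**-12) * z**6
Multiply by t**4 * z**4: add exponents.

z**10/t**8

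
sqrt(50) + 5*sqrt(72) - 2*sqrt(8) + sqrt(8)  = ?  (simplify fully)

33*sqrt(2)

sqrt(50) = 5*sqrt(2); 5*sqrt(72) = 30*sqrt(2); 2*sqrt(8) = 4*sqrt(2); sqrt(8) = 2*sqrt(2)
Combine: (5 + 30 - 4 + 2)·sqrt(2) = 33*sqrt(2)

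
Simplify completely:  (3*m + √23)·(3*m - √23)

9*m² - 23

(3*m)^2 - (√23)^2 = 9*m² - 23.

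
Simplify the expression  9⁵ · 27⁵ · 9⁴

3^33

9⁵ = 3^10; 27⁵ = 3^15; 9⁴ = 3^8
Combine exponents: 3^33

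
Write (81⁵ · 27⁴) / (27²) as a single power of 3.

81⁵ = 3^20; 27⁴ = 3^12; 27² = 3^6
Combine exponents: 3^26

3^26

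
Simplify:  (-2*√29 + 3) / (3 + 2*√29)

-(-2*√29 + 3)²/107

Multiply numerator and denominator by -2*√29 + 3.
Denominator becomes -107; numerator becomes -12*√29 + 125.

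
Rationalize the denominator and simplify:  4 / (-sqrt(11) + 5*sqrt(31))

Multiply numerator and denominator by sqrt(11) + 5*sqrt(31).
Denominator becomes 764; numerator becomes 4*sqrt(11) + 20*sqrt(31).

(sqrt(11) + 5*sqrt(31))/191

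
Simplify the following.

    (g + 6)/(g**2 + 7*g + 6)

1/(g + 1)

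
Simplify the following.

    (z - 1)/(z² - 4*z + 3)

1/(z - 3)

Factor: z² - 4*z + 3 = (z - 1)·(z - 3)
Cancel the common factor (z - 1).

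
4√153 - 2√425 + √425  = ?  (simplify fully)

7*√17

4√153 = 12*√17; 2√425 = 10*√17; √425 = 5*√17
Combine: (12 - 10 + 5)·√17 = 7*√17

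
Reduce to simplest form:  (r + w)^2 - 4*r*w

(r - w)^2

Expanding gives r^2 - 2*r*w + w^2, a perfect square.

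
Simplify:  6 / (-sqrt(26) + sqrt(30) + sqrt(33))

Group as (sqrt(30) + sqrt(33)) - sqrt(26); multiply by (sqrt(30) + sqrt(33)) + sqrt(26), then rationalise the remaining surd.

(-222*sqrt(26) + 138*sqrt(33) + 174*sqrt(30) + 72*sqrt(715))/2591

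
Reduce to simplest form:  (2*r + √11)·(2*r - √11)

4*r² - 11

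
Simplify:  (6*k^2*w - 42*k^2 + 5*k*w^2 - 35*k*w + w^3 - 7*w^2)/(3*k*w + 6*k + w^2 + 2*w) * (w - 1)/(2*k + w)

(w^2 - 8*w + 7)/(w + 2)

Factor: 6*k^2*w - 42*k^2 + 5*k*w^2 - 35*k*w + w^3 - 7*w^2 = (w - 7)*(3*k + w)*(2*k + w);  3*k*w + 6*k + w^2 + 2*w = (w + 2)*(3*k + w)
Cancel the common factors (3*k + w), (2*k + w).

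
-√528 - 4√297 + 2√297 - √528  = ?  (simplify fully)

-14*√33

√528 = 4*√33; 4√297 = 12*√33; 2√297 = 6*√33; √528 = 4*√33
Combine: (-4 - 12 + 6 - 4)·√33 = -14*√33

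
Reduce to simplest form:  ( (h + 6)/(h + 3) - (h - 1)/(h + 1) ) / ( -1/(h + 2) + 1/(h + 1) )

Numerator: (h + 6)/(h + 3) - (h - 1)/(h + 1) = (5*h + 9)/(h**2 + 4*h + 3)
Denominator: -1/(h + 2) + 1/(h + 1) = 1/(h**2 + 3*h + 2)
Divide: ((5*h + 9)/(h**2 + 4*h + 3)) · (h**2 + 3*h + 2) = (5*h**2 + 19*h + 18)/(h + 3)

(5*h**2 + 19*h + 18)/(h + 3)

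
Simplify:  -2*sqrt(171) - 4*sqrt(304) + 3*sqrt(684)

-4*sqrt(19)

2*sqrt(171) = 6*sqrt(19); 4*sqrt(304) = 16*sqrt(19); 3*sqrt(684) = 18*sqrt(19)
Combine: (-6 - 16 + 18)·sqrt(19) = -4*sqrt(19)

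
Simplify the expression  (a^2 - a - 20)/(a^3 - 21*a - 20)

1/(a + 1)

Factor: a^2 - a - 20 = (a - 5)*(a + 4);  a^3 - 21*a - 20 = (a + 1)*(a - 5)*(a + 4)
Cancel the common factors (a - 5), (a + 4).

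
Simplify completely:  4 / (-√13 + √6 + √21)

(-14*√13 - 2*√21 + 28*√6 + 6*√182)/77

Group as (√6 + √21) - √13; multiply by (√6 + √21) + √13, then rationalise the remaining surd.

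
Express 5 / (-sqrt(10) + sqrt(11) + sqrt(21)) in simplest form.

Group as (sqrt(11) + sqrt(21)) - sqrt(10); multiply by (sqrt(11) + sqrt(21)) + sqrt(10), then rationalise the remaining surd.

(-11*sqrt(10) + 10*sqrt(11) + sqrt(2310))/44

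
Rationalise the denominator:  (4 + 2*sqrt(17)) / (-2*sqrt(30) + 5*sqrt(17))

(8*sqrt(30) + 20*sqrt(17) + 4*sqrt(510) + 170)/305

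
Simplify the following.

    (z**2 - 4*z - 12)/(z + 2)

z - 6

Factor: z**2 - 4*z - 12 = (z - 6)*(z + 2)
Cancel the common factor (z + 2).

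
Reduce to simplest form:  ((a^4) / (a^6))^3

Inside the bracket: (a^-2)
Raise to the power 3: (a^-6)

a^(-6)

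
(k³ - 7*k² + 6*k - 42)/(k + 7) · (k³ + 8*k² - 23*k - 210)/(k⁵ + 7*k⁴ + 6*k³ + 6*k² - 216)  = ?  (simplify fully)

(k² - 12*k + 35)/(k² + k - 6)

Factor: k³ - 7*k² + 6*k - 42 = (k² + 6)·(k - 7);  k³ + 8*k² - 23*k - 210 = (k + 7)·(k + 6)·(k - 5);  k⁵ + 7*k⁴ + 6*k³ + 6*k² - 216 = (k + 6)·(k + 3)·(k² + 6)·(k - 2)
Cancel the common factors (k² + 6), (k + 6), (k + 7).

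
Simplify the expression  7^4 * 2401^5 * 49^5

7^34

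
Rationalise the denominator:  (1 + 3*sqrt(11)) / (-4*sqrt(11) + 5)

Multiply numerator and denominator by 5 + 4*sqrt(11).
Denominator becomes -151; numerator becomes 19*sqrt(11) + 137.

(-137 - 19*sqrt(11))/151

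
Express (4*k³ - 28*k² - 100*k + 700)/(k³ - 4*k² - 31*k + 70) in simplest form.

Factor: 4*k³ - 28*k² - 100*k + 700 = 4·(k - 7)·(k - 5)·(k + 5);  k³ - 4*k² - 31*k + 70 = (k - 2)·(k - 7)·(k + 5)
Cancel the common factors (k - 7), (k + 5).

(4*k - 20)/(k - 2)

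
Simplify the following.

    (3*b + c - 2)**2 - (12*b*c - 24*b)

(3*b - c + 2)**2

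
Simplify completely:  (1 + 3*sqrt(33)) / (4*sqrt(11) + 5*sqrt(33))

Multiply numerator and denominator by -4*sqrt(11) + 5*sqrt(33).
Denominator becomes 649; numerator becomes -132*sqrt(3) - 4*sqrt(11) + 5*sqrt(33) + 495.

(-132*sqrt(3) - 4*sqrt(11) + 5*sqrt(33) + 495)/649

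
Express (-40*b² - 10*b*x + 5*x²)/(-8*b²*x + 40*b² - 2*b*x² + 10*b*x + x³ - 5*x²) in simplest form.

Factor: -40*b² - 10*b*x + 5*x² = 5·(2*b + x)·(-4*b + x);  -8*b²*x + 40*b² - 2*b*x² + 10*b*x + x³ - 5*x² = (-4*b + x)·(x - 5)·(2*b + x)
Cancel the common factors (-4*b + x), (2*b + x).

5/(x - 5)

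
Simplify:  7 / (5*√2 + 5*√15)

(-7*√2 + 7*√15)/65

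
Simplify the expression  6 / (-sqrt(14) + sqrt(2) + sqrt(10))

Group as (sqrt(2) + sqrt(10)) - sqrt(14); multiply by (sqrt(2) + sqrt(10)) + sqrt(14), then rationalise the remaining surd.

(3*sqrt(14) + 9*sqrt(10) + 33*sqrt(2) + 6*sqrt(70))/19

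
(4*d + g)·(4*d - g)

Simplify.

Difference of squares with P = 4*d, Q = g.

16*d² - g²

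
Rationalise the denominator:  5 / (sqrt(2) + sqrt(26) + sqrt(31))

(-20*sqrt(403) - 15*sqrt(31) + 35*sqrt(26) + 275*sqrt(2))/199

Group as (sqrt(2) + sqrt(26)) + sqrt(31); multiply by (sqrt(2) + sqrt(26)) - sqrt(31), then rationalise the remaining surd.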